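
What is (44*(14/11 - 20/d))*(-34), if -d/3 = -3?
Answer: 12784/9 ≈ 1420.4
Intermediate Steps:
d = 9 (d = -3*(-3) = 9)
(44*(14/11 - 20/d))*(-34) = (44*(14/11 - 20/9))*(-34) = (44*(-94/99))*(-34) = -376/9*(-34) = 12784/9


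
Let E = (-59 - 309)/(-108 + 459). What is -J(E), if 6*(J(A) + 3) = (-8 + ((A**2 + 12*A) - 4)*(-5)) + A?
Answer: -3102293/369603 ≈ -8.3936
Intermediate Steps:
E = -368/351 ≈ -1.0484
J(A) = -1 - 59*A/6 - 5*A**2/6 (J(A) = -3 + ((-8 + ((A**2 + 12*A) - 4)*(-5)) + A)/6 = -3 + ((-8 + (-4 + A**2 + 12*A)*(-5)) + A)/6 = -3 + ((-8 + (20 - 60*A - 5*A**2)) + A)/6 = -3 + ((12 - 60*A - 5*A**2) + A)/6 = -3 + (12 - 59*A - 5*A**2)/6 = -3 + (2 - 59*A/6 - 5*A**2/6) = -1 - 59*A/6 - 5*A**2/6)
-J(E) = -(-1 - 59/6*(-368/351) - 5*(-368/351)**2/6) = -(-1 + 10856/1053 - 5/6*135424/123201) = -(-1 + 10856/1053 - 338560/369603) = -1*3102293/369603 = -3102293/369603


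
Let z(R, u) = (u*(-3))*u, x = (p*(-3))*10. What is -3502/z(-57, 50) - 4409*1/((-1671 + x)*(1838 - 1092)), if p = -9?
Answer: 51294011/108869375 ≈ 0.47115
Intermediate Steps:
x = 270 (x = -9*(-3)*10 = 27*10 = 270)
z(R, u) = -3*u² (z(R, u) = (-3*u)*u = -3*u²)
-3502/z(-57, 50) - 4409*1/((-1671 + x)*(1838 - 1092)) = -3502/((-3*50²)) - 4409*1/((-1671 + 270)*(1838 - 1092)) = -3502/((-3*2500)) - 4409/(746*(-1401)) = -3502/(-7500) - 4409/(-1045146) = -3502*(-1/7500) - 4409*(-1/1045146) = 1751/3750 + 4409/1045146 = 51294011/108869375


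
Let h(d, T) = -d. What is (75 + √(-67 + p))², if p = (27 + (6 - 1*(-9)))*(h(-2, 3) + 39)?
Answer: (75 + √1655)² ≈ 13382.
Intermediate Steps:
p = 1722 (p = (27 + (6 - 1*(-9)))*(-1*(-2) + 39) = (27 + (6 + 9))*(2 + 39) = (27 + 15)*41 = 42*41 = 1722)
(75 + √(-67 + p))² = (75 + √(-67 + 1722))² = (75 + √1655)²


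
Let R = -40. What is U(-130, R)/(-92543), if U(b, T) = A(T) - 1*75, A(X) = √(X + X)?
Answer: 75/92543 - 4*I*√5/92543 ≈ 0.00081043 - 9.665e-5*I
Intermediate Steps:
A(X) = √2*√X (A(X) = √(2*X) = √2*√X)
U(b, T) = -75 + √2*√T (U(b, T) = √2*√T - 1*75 = √2*√T - 75 = -75 + √2*√T)
U(-130, R)/(-92543) = (-75 + √2*√(-40))/(-92543) = (-75 + √2*(2*I*√10))*(-1/92543) = (-75 + 4*I*√5)*(-1/92543) = 75/92543 - 4*I*√5/92543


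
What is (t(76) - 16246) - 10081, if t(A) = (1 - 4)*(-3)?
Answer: -26318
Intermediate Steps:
t(A) = 9 (t(A) = -3*(-3) = 9)
(t(76) - 16246) - 10081 = (9 - 16246) - 10081 = -16237 - 10081 = -26318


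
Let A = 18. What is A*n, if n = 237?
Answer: 4266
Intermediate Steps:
A*n = 18*237 = 4266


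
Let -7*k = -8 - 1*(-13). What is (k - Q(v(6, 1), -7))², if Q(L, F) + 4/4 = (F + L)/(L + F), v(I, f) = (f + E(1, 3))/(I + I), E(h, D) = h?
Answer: 25/49 ≈ 0.51020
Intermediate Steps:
v(I, f) = (1 + f)/(2*I) (v(I, f) = (f + 1)/(I + I) = (1 + f)/((2*I)) = (1 + f)*(1/(2*I)) = (1 + f)/(2*I))
Q(L, F) = 0 (Q(L, F) = -1 + (F + L)/(L + F) = -1 + (F + L)/(F + L) = -1 + 1 = 0)
k = -5/7 (k = -(-8 - 1*(-13))/7 = -(-8 + 13)/7 = -⅐*5 = -5/7 ≈ -0.71429)
(k - Q(v(6, 1), -7))² = (-5/7 - 1*0)² = (-5/7 + 0)² = (-5/7)² = 25/49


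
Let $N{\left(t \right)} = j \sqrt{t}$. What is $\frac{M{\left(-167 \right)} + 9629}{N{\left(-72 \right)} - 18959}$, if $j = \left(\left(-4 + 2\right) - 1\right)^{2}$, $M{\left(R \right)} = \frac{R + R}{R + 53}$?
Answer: $- \frac{10408870180}{20488622241} - \frac{9882360 i \sqrt{2}}{6829540747} \approx -0.50803 - 0.0020464 i$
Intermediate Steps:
$M{\left(R \right)} = \frac{2 R}{53 + R}$
$j = 9$ ($j = \left(-2 - 1\right)^{2} = \left(-3\right)^{2} = 9$)
$N{\left(t \right)} = 9 \sqrt{t}$
$\frac{M{\left(-167 \right)} + 9629}{N{\left(-72 \right)} - 18959} = \frac{2 \left(-167\right) \frac{1}{53 - 167} + 9629}{9 \sqrt{-72} - 18959} = \frac{2 \left(-167\right) \frac{1}{-114} + 9629}{9 \cdot 6 i \sqrt{2} - 18959} = \frac{2 \left(-167\right) \left(- \frac{1}{114}\right) + 9629}{54 i \sqrt{2} - 18959} = \frac{\frac{167}{57} + 9629}{-18959 + 54 i \sqrt{2}} = \frac{549020}{57 \left(-18959 + 54 i \sqrt{2}\right)}$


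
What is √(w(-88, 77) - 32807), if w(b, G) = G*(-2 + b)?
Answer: I*√39737 ≈ 199.34*I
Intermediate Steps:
√(w(-88, 77) - 32807) = √(77*(-2 - 88) - 32807) = √(77*(-90) - 32807) = √(-6930 - 32807) = √(-39737) = I*√39737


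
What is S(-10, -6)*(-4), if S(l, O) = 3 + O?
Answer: 12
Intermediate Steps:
S(-10, -6)*(-4) = (3 - 6)*(-4) = -3*(-4) = 12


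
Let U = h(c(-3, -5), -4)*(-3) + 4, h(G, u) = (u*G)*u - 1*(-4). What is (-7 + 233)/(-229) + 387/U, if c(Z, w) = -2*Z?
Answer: -155519/67784 ≈ -2.2943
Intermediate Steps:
h(G, u) = 4 + G*u² (h(G, u) = (G*u)*u + 4 = G*u² + 4 = 4 + G*u²)
U = -296 (U = (4 - 2*(-3)*(-4)²)*(-3) + 4 = (4 + 6*16)*(-3) + 4 = (4 + 96)*(-3) + 4 = 100*(-3) + 4 = -300 + 4 = -296)
(-7 + 233)/(-229) + 387/U = (-7 + 233)/(-229) + 387/(-296) = 226*(-1/229) + 387*(-1/296) = -226/229 - 387/296 = -155519/67784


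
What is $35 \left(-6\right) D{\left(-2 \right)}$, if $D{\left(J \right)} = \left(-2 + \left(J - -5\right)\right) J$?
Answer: $420$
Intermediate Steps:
$D{\left(J \right)} = J \left(3 + J\right)$ ($D{\left(J \right)} = \left(-2 + \left(J + 5\right)\right) J = \left(-2 + \left(5 + J\right)\right) J = \left(3 + J\right) J = J \left(3 + J\right)$)
$35 \left(-6\right) D{\left(-2 \right)} = 35 \left(-6\right) \left(- 2 \left(3 - 2\right)\right) = - 210 \left(\left(-2\right) 1\right) = \left(-210\right) \left(-2\right) = 420$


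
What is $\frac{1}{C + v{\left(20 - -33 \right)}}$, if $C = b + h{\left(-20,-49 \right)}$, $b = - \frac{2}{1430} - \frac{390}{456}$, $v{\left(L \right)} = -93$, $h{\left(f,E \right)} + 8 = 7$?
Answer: $- \frac{54340}{5154511} \approx -0.010542$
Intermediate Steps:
$h{\left(f,E \right)} = -1$ ($h{\left(f,E \right)} = -8 + 7 = -1$)
$b = - \frac{46551}{54340}$ ($b = \left(-2\right) \frac{1}{1430} - \frac{65}{76} = - \frac{1}{715} - \frac{65}{76} = - \frac{46551}{54340} \approx -0.85666$)
$C = - \frac{100891}{54340}$ ($C = - \frac{46551}{54340} - 1 = - \frac{100891}{54340} \approx -1.8567$)
$\frac{1}{C + v{\left(20 - -33 \right)}} = \frac{1}{- \frac{100891}{54340} - 93} = \frac{1}{- \frac{5154511}{54340}} = - \frac{54340}{5154511}$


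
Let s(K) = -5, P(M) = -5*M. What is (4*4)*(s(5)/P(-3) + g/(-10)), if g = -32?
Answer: 688/15 ≈ 45.867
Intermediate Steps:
(4*4)*(s(5)/P(-3) + g/(-10)) = (4*4)*(-5/((-5*(-3))) - 32/(-10)) = 16*(-5/15 - 32*(-⅒)) = 16*(-5*1/15 + 16/5) = 16*(-⅓ + 16/5) = 16*(43/15) = 688/15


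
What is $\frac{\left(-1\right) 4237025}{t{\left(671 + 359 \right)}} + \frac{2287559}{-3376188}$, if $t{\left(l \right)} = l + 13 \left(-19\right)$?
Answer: $- \frac{176626964437}{32636484} \approx -5411.9$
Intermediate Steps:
$t{\left(l \right)} = -247 + l$ ($t{\left(l \right)} = l - 247 = -247 + l$)
$\frac{\left(-1\right) 4237025}{t{\left(671 + 359 \right)}} + \frac{2287559}{-3376188} = \frac{\left(-1\right) 4237025}{-247 + \left(671 + 359\right)} + \frac{2287559}{-3376188} = - \frac{4237025}{-247 + 1030} + 2287559 \left(- \frac{1}{3376188}\right) = - \frac{4237025}{783} - \frac{2287559}{3376188} = - \frac{176626964437}{32636484}$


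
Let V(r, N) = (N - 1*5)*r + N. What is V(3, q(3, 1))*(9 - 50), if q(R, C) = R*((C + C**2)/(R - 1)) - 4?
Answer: 779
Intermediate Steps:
q(R, C) = -4 + R*(C + C**2)/(-1 + R) (q(R, C) = R*((C + C**2)/(-1 + R)) - 4 = R*(C + C**2)/(-1 + R) - 4 = -4 + R*(C + C**2)/(-1 + R))
V(r, N) = N + r*(-5 + N) (V(r, N) = (N - 5)*r + N = (-5 + N)*r + N = r*(-5 + N) + N = N + r*(-5 + N))
V(3, q(3, 1))*(9 - 50) = ((4 - 4*3 + 1*3 + 3*1**2)/(-1 + 3) - 5*3 + ((4 - 4*3 + 1*3 + 3*1**2)/(-1 + 3))*3)*(9 - 50) = ((4 - 12 + 3 + 3*1)/2 - 15 + ((4 - 12 + 3 + 3*1)/2)*3)*(-41) = ((4 - 12 + 3 + 3)/2 - 15 + ((4 - 12 + 3 + 3)/2)*3)*(-41) = ((1/2)*(-2) - 15 + ((1/2)*(-2))*3)*(-41) = (-1 - 15 - 1*3)*(-41) = (-1 - 15 - 3)*(-41) = -19*(-41) = 779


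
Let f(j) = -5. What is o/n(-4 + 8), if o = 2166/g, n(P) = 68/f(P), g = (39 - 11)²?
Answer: -5415/26656 ≈ -0.20314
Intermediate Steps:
g = 784 (g = 28² = 784)
n(P) = -68/5 (n(P) = 68/(-5) = 68*(-⅕) = -68/5)
o = 1083/392 (o = 2166/784 = 2166*(1/784) = 1083/392 ≈ 2.7628)
o/n(-4 + 8) = 1083/(392*(-68/5)) = (1083/392)*(-5/68) = -5415/26656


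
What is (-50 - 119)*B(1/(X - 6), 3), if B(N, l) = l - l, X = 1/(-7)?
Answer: 0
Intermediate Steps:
X = -⅐ ≈ -0.14286
B(N, l) = 0
(-50 - 119)*B(1/(X - 6), 3) = (-50 - 119)*0 = -169*0 = 0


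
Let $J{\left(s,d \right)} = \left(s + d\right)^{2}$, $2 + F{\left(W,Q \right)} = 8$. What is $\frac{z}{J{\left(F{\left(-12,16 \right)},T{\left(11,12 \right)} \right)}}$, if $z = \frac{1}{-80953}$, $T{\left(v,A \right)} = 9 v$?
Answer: $- \frac{1}{892506825} \approx -1.1204 \cdot 10^{-9}$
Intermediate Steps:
$F{\left(W,Q \right)} = 6$ ($F{\left(W,Q \right)} = -2 + 8 = 6$)
$J{\left(s,d \right)} = \left(d + s\right)^{2}$
$z = - \frac{1}{80953} \approx -1.2353 \cdot 10^{-5}$
$\frac{z}{J{\left(F{\left(-12,16 \right)},T{\left(11,12 \right)} \right)}} = - \frac{1}{80953 \left(9 \cdot 11 + 6\right)^{2}} = - \frac{1}{80953 \left(99 + 6\right)^{2}} = - \frac{1}{80953 \cdot 105^{2}} = - \frac{1}{80953 \cdot 11025} = \left(- \frac{1}{80953}\right) \frac{1}{11025} = - \frac{1}{892506825}$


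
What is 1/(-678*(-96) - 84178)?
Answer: -1/19090 ≈ -5.2383e-5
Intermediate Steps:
1/(-678*(-96) - 84178) = 1/(65088 - 84178) = 1/(-19090) = -1/19090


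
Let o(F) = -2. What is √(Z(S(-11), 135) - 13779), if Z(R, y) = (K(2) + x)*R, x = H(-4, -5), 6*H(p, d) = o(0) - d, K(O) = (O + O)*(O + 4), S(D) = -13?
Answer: I*√56390/2 ≈ 118.73*I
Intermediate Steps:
K(O) = 2*O*(4 + O) (K(O) = (2*O)*(4 + O) = 2*O*(4 + O))
H(p, d) = -⅓ - d/6 (H(p, d) = (-2 - d)/6 = -⅓ - d/6)
x = ½ (x = -⅓ - ⅙*(-5) = -⅓ + ⅚ = ½ ≈ 0.50000)
Z(R, y) = 49*R/2 (Z(R, y) = (2*2*(4 + 2) + ½)*R = (2*2*6 + ½)*R = (24 + ½)*R = 49*R/2)
√(Z(S(-11), 135) - 13779) = √((49/2)*(-13) - 13779) = √(-637/2 - 13779) = √(-28195/2) = I*√56390/2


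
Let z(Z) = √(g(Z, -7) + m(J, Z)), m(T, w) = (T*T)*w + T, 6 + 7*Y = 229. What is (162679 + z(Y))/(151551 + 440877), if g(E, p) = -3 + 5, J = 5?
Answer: 162679/592428 + √9842/2073498 ≈ 0.27464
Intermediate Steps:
Y = 223/7 (Y = -6/7 + (⅐)*229 = -6/7 + 229/7 = 223/7 ≈ 31.857)
m(T, w) = T + w*T² (m(T, w) = T²*w + T = w*T² + T = T + w*T²)
g(E, p) = 2
z(Z) = √(7 + 25*Z) (z(Z) = √(2 + 5*(1 + 5*Z)) = √(2 + (5 + 25*Z)) = √(7 + 25*Z))
(162679 + z(Y))/(151551 + 440877) = (162679 + √(7 + 25*(223/7)))/(151551 + 440877) = (162679 + √(7 + 5575/7))/592428 = (162679 + √(5624/7))*(1/592428) = (162679 + 2*√9842/7)*(1/592428) = 162679/592428 + √9842/2073498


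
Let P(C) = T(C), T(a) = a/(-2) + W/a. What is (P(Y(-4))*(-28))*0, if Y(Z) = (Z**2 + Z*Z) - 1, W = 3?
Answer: 0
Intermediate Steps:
T(a) = 3/a - a/2 (T(a) = a/(-2) + 3/a = a*(-1/2) + 3/a = -a/2 + 3/a = 3/a - a/2)
Y(Z) = -1 + 2*Z**2 (Y(Z) = (Z**2 + Z**2) - 1 = 2*Z**2 - 1 = -1 + 2*Z**2)
P(C) = 3/C - C/2
(P(Y(-4))*(-28))*0 = ((3/(-1 + 2*(-4)**2) - (-1 + 2*(-4)**2)/2)*(-28))*0 = ((3/(-1 + 2*16) - (-1 + 2*16)/2)*(-28))*0 = ((3/(-1 + 32) - (-1 + 32)/2)*(-28))*0 = ((3/31 - 1/2*31)*(-28))*0 = ((3*(1/31) - 31/2)*(-28))*0 = ((3/31 - 31/2)*(-28))*0 = -955/62*(-28)*0 = (13370/31)*0 = 0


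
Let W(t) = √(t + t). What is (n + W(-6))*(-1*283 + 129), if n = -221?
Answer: 34034 - 308*I*√3 ≈ 34034.0 - 533.47*I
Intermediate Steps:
W(t) = √2*√t (W(t) = √(2*t) = √2*√t)
(n + W(-6))*(-1*283 + 129) = (-221 + √2*√(-6))*(-1*283 + 129) = (-221 + √2*(I*√6))*(-283 + 129) = (-221 + 2*I*√3)*(-154) = 34034 - 308*I*√3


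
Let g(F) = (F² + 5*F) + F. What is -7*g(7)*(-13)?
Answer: 8281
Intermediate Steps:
g(F) = F² + 6*F
-7*g(7)*(-13) = -49*(6 + 7)*(-13) = -49*13*(-13) = -7*91*(-13) = -637*(-13) = 8281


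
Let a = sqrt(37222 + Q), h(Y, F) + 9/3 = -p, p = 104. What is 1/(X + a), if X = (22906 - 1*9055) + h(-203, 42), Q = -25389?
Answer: 13744/188885703 - sqrt(11833)/188885703 ≈ 7.2188e-5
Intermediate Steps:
h(Y, F) = -107 (h(Y, F) = -3 - 1*104 = -3 - 104 = -107)
X = 13744 (X = (22906 - 1*9055) - 107 = (22906 - 9055) - 107 = 13851 - 107 = 13744)
a = sqrt(11833) (a = sqrt(37222 - 25389) = sqrt(11833) ≈ 108.78)
1/(X + a) = 1/(13744 + sqrt(11833))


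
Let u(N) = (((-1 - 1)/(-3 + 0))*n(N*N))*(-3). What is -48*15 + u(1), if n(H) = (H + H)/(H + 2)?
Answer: -2164/3 ≈ -721.33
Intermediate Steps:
n(H) = 2*H/(2 + H) (n(H) = (2*H)/(2 + H) = 2*H/(2 + H))
u(N) = -4*N**2/(2 + N**2) (u(N) = (((-1 - 1)/(-3 + 0))*(2*(N*N)/(2 + N*N)))*(-3) = ((-2/(-3))*(2*N**2/(2 + N**2)))*(-3) = ((-2*(-1/3))*(2*N**2/(2 + N**2)))*(-3) = (2*(2*N**2/(2 + N**2))/3)*(-3) = (4*N**2/(3*(2 + N**2)))*(-3) = -4*N**2/(2 + N**2))
-48*15 + u(1) = -48*15 - 4*1**2/(2 + 1**2) = -720 - 4*1/(2 + 1) = -720 - 4*1/3 = -720 - 4*1*1/3 = -720 - 4/3 = -2164/3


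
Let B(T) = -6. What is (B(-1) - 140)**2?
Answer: 21316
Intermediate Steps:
(B(-1) - 140)**2 = (-6 - 140)**2 = (-146)**2 = 21316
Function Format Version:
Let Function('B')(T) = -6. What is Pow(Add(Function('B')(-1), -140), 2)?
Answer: 21316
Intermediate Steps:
Pow(Add(Function('B')(-1), -140), 2) = Pow(Add(-6, -140), 2) = Pow(-146, 2) = 21316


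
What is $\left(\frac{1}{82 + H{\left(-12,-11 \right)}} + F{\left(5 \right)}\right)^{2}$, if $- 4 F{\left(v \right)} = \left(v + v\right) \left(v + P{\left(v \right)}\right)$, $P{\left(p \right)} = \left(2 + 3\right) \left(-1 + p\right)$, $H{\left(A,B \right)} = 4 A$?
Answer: $\frac{1127844}{289} \approx 3902.6$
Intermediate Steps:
$P{\left(p \right)} = -5 + 5 p$ ($P{\left(p \right)} = 5 \left(-1 + p\right) = -5 + 5 p$)
$F{\left(v \right)} = - \frac{v \left(-5 + 6 v\right)}{2}$ ($F{\left(v \right)} = - \frac{\left(v + v\right) \left(v + \left(-5 + 5 v\right)\right)}{4} = - \frac{2 v \left(-5 + 6 v\right)}{4} = - \frac{v \left(-5 + 6 v\right)}{2}$)
$\left(\frac{1}{82 + H{\left(-12,-11 \right)}} + F{\left(5 \right)}\right)^{2} = \left(\frac{1}{82 + 4 \left(-12\right)} + \frac{1}{2} \cdot 5 \left(5 - 30\right)\right)^{2} = \left(\frac{1}{82 - 48} + \frac{1}{2} \cdot 5 \left(5 - 30\right)\right)^{2} = \left(\frac{1}{34} + \frac{1}{2} \cdot 5 \left(-25\right)\right)^{2} = \left(\frac{1}{34} - \frac{125}{2}\right)^{2} = \left(- \frac{1062}{17}\right)^{2} = \frac{1127844}{289}$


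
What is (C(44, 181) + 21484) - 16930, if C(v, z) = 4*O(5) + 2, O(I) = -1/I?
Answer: 22776/5 ≈ 4555.2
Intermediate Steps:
C(v, z) = 6/5 (C(v, z) = 4*(-1/5) + 2 = 4*(-1*⅕) + 2 = 4*(-⅕) + 2 = -⅘ + 2 = 6/5)
(C(44, 181) + 21484) - 16930 = (6/5 + 21484) - 16930 = 107426/5 - 16930 = 22776/5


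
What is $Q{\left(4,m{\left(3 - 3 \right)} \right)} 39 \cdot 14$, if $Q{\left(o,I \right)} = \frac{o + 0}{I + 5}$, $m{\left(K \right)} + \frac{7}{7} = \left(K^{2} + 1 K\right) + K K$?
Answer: $546$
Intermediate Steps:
$m{\left(K \right)} = -1 + K + 2 K^{2}$ ($m{\left(K \right)} = -1 + \left(\left(K^{2} + 1 K\right) + K K\right) = -1 + \left(\left(K^{2} + K\right) + K^{2}\right) = -1 + \left(\left(K + K^{2}\right) + K^{2}\right) = -1 + \left(K + 2 K^{2}\right) = -1 + K + 2 K^{2}$)
$Q{\left(o,I \right)} = \frac{o}{5 + I}$
$Q{\left(4,m{\left(3 - 3 \right)} \right)} 39 \cdot 14 = \frac{4}{5 + \left(-1 + \left(3 - 3\right) + 2 \left(3 - 3\right)^{2}\right)} 39 \cdot 14 = \frac{4}{5 + \left(-1 + 0 + 2 \cdot 0^{2}\right)} 39 \cdot 14 = \frac{4}{5 + \left(-1 + 0 + 2 \cdot 0\right)} 39 \cdot 14 = \frac{4}{5 + \left(-1 + 0 + 0\right)} 39 \cdot 14 = \frac{4}{5 - 1} \cdot 39 \cdot 14 = \frac{4}{4} \cdot 39 \cdot 14 = 4 \cdot \frac{1}{4} \cdot 39 \cdot 14 = 1 \cdot 39 \cdot 14 = 39 \cdot 14 = 546$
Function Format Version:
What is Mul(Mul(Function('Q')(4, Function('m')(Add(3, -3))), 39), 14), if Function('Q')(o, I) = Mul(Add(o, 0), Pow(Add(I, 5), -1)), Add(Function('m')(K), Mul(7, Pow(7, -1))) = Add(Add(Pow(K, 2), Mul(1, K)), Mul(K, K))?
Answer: 546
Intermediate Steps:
Function('m')(K) = Add(-1, K, Mul(2, Pow(K, 2))) (Function('m')(K) = Add(-1, Add(Add(Pow(K, 2), Mul(1, K)), Mul(K, K))) = Add(-1, Add(Add(Pow(K, 2), K), Pow(K, 2))) = Add(-1, Add(Add(K, Pow(K, 2)), Pow(K, 2))) = Add(-1, Add(K, Mul(2, Pow(K, 2)))) = Add(-1, K, Mul(2, Pow(K, 2))))
Function('Q')(o, I) = Mul(o, Pow(Add(5, I), -1))
Mul(Mul(Function('Q')(4, Function('m')(Add(3, -3))), 39), 14) = Mul(Mul(Mul(4, Pow(Add(5, Add(-1, Add(3, -3), Mul(2, Pow(Add(3, -3), 2)))), -1)), 39), 14) = Mul(Mul(Mul(4, Pow(Add(5, Add(-1, 0, Mul(2, Pow(0, 2)))), -1)), 39), 14) = Mul(Mul(Mul(4, Pow(Add(5, Add(-1, 0, Mul(2, 0))), -1)), 39), 14) = Mul(Mul(Mul(4, Pow(Add(5, Add(-1, 0, 0)), -1)), 39), 14) = Mul(Mul(Mul(4, Pow(Add(5, -1), -1)), 39), 14) = Mul(Mul(Mul(4, Pow(4, -1)), 39), 14) = Mul(Mul(Mul(4, Rational(1, 4)), 39), 14) = Mul(Mul(1, 39), 14) = Mul(39, 14) = 546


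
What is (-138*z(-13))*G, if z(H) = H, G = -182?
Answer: -326508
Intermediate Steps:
(-138*z(-13))*G = -138*(-13)*(-182) = 1794*(-182) = -326508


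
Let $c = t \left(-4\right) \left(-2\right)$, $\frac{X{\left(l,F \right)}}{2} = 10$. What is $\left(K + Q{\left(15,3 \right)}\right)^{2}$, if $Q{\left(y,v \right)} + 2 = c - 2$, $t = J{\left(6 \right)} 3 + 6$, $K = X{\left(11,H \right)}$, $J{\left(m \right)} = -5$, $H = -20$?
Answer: $3136$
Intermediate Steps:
$X{\left(l,F \right)} = 20$ ($X{\left(l,F \right)} = 2 \cdot 10 = 20$)
$K = 20$
$t = -9$ ($t = \left(-5\right) 3 + 6 = -15 + 6 = -9$)
$c = -72$ ($c = \left(-9\right) \left(-4\right) \left(-2\right) = 36 \left(-2\right) = -72$)
$Q{\left(y,v \right)} = -76$ ($Q{\left(y,v \right)} = -2 - 74 = -76$)
$\left(K + Q{\left(15,3 \right)}\right)^{2} = \left(20 - 76\right)^{2} = \left(-56\right)^{2} = 3136$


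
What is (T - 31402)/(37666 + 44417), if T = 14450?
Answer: -16952/82083 ≈ -0.20652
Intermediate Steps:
(T - 31402)/(37666 + 44417) = (14450 - 31402)/(37666 + 44417) = -16952/82083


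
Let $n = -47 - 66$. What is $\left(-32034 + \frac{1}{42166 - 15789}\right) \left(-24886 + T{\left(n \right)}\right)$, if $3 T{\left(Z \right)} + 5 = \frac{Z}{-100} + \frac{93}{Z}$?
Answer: $\frac{237627888650402709}{298060100} \approx 7.9725 \cdot 10^{8}$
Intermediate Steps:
$n = -113$ ($n = -47 - 66 = -113$)
$T{\left(Z \right)} = - \frac{5}{3} + \frac{31}{Z} - \frac{Z}{300}$ ($T{\left(Z \right)} = - \frac{5}{3} + \frac{\frac{Z}{-100} + \frac{93}{Z}}{3} = - \frac{5}{3} + \frac{Z \left(- \frac{1}{100}\right) + \frac{93}{Z}}{3} = - \frac{5}{3} + \frac{- \frac{Z}{100} + \frac{93}{Z}}{3} = - \frac{5}{3} + \frac{\frac{93}{Z} - \frac{Z}{100}}{3} = - \frac{5}{3} - \left(- \frac{31}{Z} + \frac{Z}{300}\right) = - \frac{5}{3} + \frac{31}{Z} - \frac{Z}{300}$)
$\left(-32034 + \frac{1}{42166 - 15789}\right) \left(-24886 + T{\left(n \right)}\right) = \left(-32034 + \frac{1}{42166 - 15789}\right) \left(-24886 + \frac{9300 - - 113 \left(500 - 113\right)}{300 \left(-113\right)}\right) = \left(-32034 + \frac{1}{26377}\right) \left(-24886 + \frac{1}{300} \left(- \frac{1}{113}\right) \left(9300 - \left(-113\right) 387\right)\right) = \left(-32034 + \frac{1}{26377}\right) \left(-24886 + \frac{1}{300} \left(- \frac{1}{113}\right) \left(9300 + 43731\right)\right) = - \frac{844960817 \left(-24886 + \frac{1}{300} \left(- \frac{1}{113}\right) 53031\right)}{26377} = - \frac{844960817 \left(-24886 - \frac{17677}{11300}\right)}{26377} = \left(- \frac{844960817}{26377}\right) \left(- \frac{281229477}{11300}\right) = \frac{237627888650402709}{298060100}$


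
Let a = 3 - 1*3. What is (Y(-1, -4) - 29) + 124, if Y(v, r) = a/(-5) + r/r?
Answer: 96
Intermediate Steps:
a = 0 (a = 3 - 3 = 0)
Y(v, r) = 1 (Y(v, r) = 0/(-5) + r/r = 0*(-1/5) + 1 = 0 + 1 = 1)
(Y(-1, -4) - 29) + 124 = (1 - 29) + 124 = -28 + 124 = 96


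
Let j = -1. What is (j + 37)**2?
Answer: 1296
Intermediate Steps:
(j + 37)**2 = (-1 + 37)**2 = 36**2 = 1296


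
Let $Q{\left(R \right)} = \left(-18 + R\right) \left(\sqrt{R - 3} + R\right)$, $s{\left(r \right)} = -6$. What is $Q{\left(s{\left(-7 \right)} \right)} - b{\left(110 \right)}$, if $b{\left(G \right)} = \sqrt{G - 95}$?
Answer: $144 - \sqrt{15} - 72 i \approx 140.13 - 72.0 i$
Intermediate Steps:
$Q{\left(R \right)} = \left(-18 + R\right) \left(R + \sqrt{-3 + R}\right)$ ($Q{\left(R \right)} = \left(-18 + R\right) \left(\sqrt{-3 + R} + R\right) = \left(-18 + R\right) \left(R + \sqrt{-3 + R}\right)$)
$b{\left(G \right)} = \sqrt{-95 + G}$
$Q{\left(s{\left(-7 \right)} \right)} - b{\left(110 \right)} = \left(\left(-6\right)^{2} - -108 - 18 \sqrt{-3 - 6} - 6 \sqrt{-3 - 6}\right) - \sqrt{-95 + 110} = \left(36 + 108 - 18 \sqrt{-9} - 6 \sqrt{-9}\right) - \sqrt{15} = \left(36 + 108 - 18 \cdot 3 i - 6 \cdot 3 i\right) - \sqrt{15} = \left(36 + 108 - 54 i - 18 i\right) - \sqrt{15} = \left(144 - 72 i\right) - \sqrt{15} = 144 - \sqrt{15} - 72 i$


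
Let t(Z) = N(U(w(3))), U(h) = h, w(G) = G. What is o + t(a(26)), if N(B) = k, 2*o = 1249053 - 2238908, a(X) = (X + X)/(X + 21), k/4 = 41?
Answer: -989527/2 ≈ -4.9476e+5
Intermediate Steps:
k = 164 (k = 4*41 = 164)
a(X) = 2*X/(21 + X) (a(X) = (2*X)/(21 + X) = 2*X/(21 + X))
o = -989855/2 (o = (1249053 - 2238908)/2 = (½)*(-989855) = -989855/2 ≈ -4.9493e+5)
N(B) = 164
t(Z) = 164
o + t(a(26)) = -989855/2 + 164 = -989527/2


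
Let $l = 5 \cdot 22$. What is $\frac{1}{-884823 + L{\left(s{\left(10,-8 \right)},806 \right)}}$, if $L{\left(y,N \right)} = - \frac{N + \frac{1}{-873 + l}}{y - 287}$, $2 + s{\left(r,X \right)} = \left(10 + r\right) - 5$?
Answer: $- \frac{209062}{184982251049} \approx -1.1302 \cdot 10^{-6}$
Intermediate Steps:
$l = 110$
$s{\left(r,X \right)} = 3 + r$ ($s{\left(r,X \right)} = -2 + \left(\left(10 + r\right) - 5\right) = -2 + \left(5 + r\right) = 3 + r$)
$L{\left(y,N \right)} = - \frac{- \frac{1}{763} + N}{-287 + y}$ ($L{\left(y,N \right)} = - \frac{N + \frac{1}{-873 + 110}}{y - 287} = - \frac{N + \frac{1}{-763}}{-287 + y} = - \frac{N - \frac{1}{763}}{-287 + y} = - \frac{- \frac{1}{763} + N}{-287 + y}$)
$\frac{1}{-884823 + L{\left(s{\left(10,-8 \right)},806 \right)}} = \frac{1}{-884823 + \frac{\frac{1}{763} - 806}{-287 + \left(3 + 10\right)}} = \frac{1}{-884823 + \frac{\frac{1}{763} - 806}{-287 + 13}} = \frac{1}{-884823 + \frac{1}{-274} \left(- \frac{614977}{763}\right)} = \frac{1}{-884823 - - \frac{614977}{209062}} = \frac{1}{-884823 + \frac{614977}{209062}} = \frac{1}{- \frac{184982251049}{209062}} = - \frac{209062}{184982251049}$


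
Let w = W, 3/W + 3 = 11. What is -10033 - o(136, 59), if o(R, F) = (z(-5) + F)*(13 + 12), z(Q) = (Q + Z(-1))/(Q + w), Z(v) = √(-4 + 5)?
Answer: -426596/37 ≈ -11530.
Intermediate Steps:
W = 3/8 (W = 3/(-3 + 11) = 3/8 ≈ 0.37500)
w = 3/8 ≈ 0.37500
Z(v) = 1 (Z(v) = √1 = 1)
z(Q) = (1 + Q)/(3/8 + Q) (z(Q) = (Q + 1)/(Q + 3/8) = (1 + Q)/(3/8 + Q))
o(R, F) = 800/37 + 25*F (o(R, F) = (8*(1 - 5)/(3 + 8*(-5)) + F)*(13 + 12) = (8*(-4)/(3 - 40) + F)*25 = (8*(-4)/(-37) + F)*25 = (8*(-1/37)*(-4) + F)*25 = (32/37 + F)*25 = 800/37 + 25*F)
-10033 - o(136, 59) = -10033 - (800/37 + 25*59) = -10033 - (800/37 + 1475) = -10033 - 1*55375/37 = -10033 - 55375/37 = -426596/37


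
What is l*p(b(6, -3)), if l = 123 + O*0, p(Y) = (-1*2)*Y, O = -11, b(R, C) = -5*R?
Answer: 7380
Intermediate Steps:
p(Y) = -2*Y
l = 123 (l = 123 - 11*0 = 123 + 0 = 123)
l*p(b(6, -3)) = 123*(-(-10)*6) = 123*(-2*(-30)) = 123*60 = 7380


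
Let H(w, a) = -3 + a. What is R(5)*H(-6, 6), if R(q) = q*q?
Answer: 75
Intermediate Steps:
R(q) = q²
R(5)*H(-6, 6) = 5²*(-3 + 6) = 25*3 = 75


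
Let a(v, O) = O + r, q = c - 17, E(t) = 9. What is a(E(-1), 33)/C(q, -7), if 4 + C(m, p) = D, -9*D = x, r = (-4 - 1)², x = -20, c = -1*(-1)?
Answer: -261/8 ≈ -32.625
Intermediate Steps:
c = 1
r = 25 (r = (-5)² = 25)
q = -16 (q = 1 - 17 = -16)
D = 20/9 (D = -⅑*(-20) = 20/9 ≈ 2.2222)
C(m, p) = -16/9 (C(m, p) = -4 + 20/9 = -16/9)
a(v, O) = 25 + O (a(v, O) = O + 25 = 25 + O)
a(E(-1), 33)/C(q, -7) = (25 + 33)/(-16/9) = 58*(-9/16) = -261/8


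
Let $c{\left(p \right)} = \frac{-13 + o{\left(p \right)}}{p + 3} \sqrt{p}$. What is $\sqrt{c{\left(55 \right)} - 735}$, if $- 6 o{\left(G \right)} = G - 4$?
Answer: $\frac{\sqrt{-2472540 - 1247 \sqrt{55}}}{58} \approx 27.162 i$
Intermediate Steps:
$o{\left(G \right)} = \frac{2}{3} - \frac{G}{6}$ ($o{\left(G \right)} = - \frac{G - 4}{6} = - \frac{-4 + G}{6} = \frac{2}{3} - \frac{G}{6}$)
$c{\left(p \right)} = \frac{\sqrt{p} \left(- \frac{37}{3} - \frac{p}{6}\right)}{3 + p}$ ($c{\left(p \right)} = \frac{-13 - \left(- \frac{2}{3} + \frac{p}{6}\right)}{p + 3} \sqrt{p} = \frac{- \frac{37}{3} - \frac{p}{6}}{3 + p} \sqrt{p} = \frac{\sqrt{p} \left(- \frac{37}{3} - \frac{p}{6}\right)}{3 + p}$)
$\sqrt{c{\left(55 \right)} - 735} = \sqrt{\frac{\sqrt{55} \left(-74 - 55\right)}{6 \left(3 + 55\right)} - 735} = \sqrt{\frac{\sqrt{55} \left(-74 - 55\right)}{6 \cdot 58} - 735} = \sqrt{\frac{1}{6} \sqrt{55} \cdot \frac{1}{58} \left(-129\right) - 735} = \sqrt{- \frac{43 \sqrt{55}}{116} - 735} = \sqrt{-735 - \frac{43 \sqrt{55}}{116}}$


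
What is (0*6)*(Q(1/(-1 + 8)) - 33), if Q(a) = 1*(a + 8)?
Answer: 0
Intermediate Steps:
Q(a) = 8 + a (Q(a) = 1*(8 + a) = 8 + a)
(0*6)*(Q(1/(-1 + 8)) - 33) = (0*6)*((8 + 1/(-1 + 8)) - 33) = 0*((8 + 1/7) - 33) = 0*((8 + ⅐) - 33) = 0*(57/7 - 33) = 0*(-174/7) = 0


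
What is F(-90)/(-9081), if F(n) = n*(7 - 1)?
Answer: 60/1009 ≈ 0.059465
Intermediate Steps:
F(n) = 6*n (F(n) = n*6 = 6*n)
F(-90)/(-9081) = (6*(-90))/(-9081) = -540*(-1/9081) = 60/1009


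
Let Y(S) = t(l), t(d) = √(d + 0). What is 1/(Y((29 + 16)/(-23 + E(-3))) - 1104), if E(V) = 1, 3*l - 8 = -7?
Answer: -3312/3656447 - √3/3656447 ≈ -0.00090627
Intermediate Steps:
l = ⅓ (l = 8/3 + (⅓)*(-7) = 8/3 - 7/3 = ⅓ ≈ 0.33333)
t(d) = √d
Y(S) = √3/3 (Y(S) = √(⅓) = √3/3)
1/(Y((29 + 16)/(-23 + E(-3))) - 1104) = 1/(√3/3 - 1104) = 1/(-1104 + √3/3)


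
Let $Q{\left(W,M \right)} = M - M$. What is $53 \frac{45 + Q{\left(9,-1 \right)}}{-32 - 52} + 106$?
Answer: $\frac{2173}{28} \approx 77.607$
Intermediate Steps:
$Q{\left(W,M \right)} = 0$
$53 \frac{45 + Q{\left(9,-1 \right)}}{-32 - 52} + 106 = 53 \frac{45 + 0}{-32 - 52} + 106 = 53 \frac{45}{-84} + 106 = 53 \cdot 45 \left(- \frac{1}{84}\right) + 106 = 53 \left(- \frac{15}{28}\right) + 106 = - \frac{795}{28} + 106 = \frac{2173}{28}$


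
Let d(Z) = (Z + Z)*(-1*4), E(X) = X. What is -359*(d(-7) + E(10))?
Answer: -23694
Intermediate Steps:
d(Z) = -8*Z (d(Z) = (2*Z)*(-4) = -8*Z)
-359*(d(-7) + E(10)) = -359*(-8*(-7) + 10) = -359*(56 + 10) = -359*66 = -23694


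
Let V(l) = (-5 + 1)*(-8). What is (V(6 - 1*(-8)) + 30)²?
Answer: 3844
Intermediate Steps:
V(l) = 32 (V(l) = -4*(-8) = 32)
(V(6 - 1*(-8)) + 30)² = (32 + 30)² = 62² = 3844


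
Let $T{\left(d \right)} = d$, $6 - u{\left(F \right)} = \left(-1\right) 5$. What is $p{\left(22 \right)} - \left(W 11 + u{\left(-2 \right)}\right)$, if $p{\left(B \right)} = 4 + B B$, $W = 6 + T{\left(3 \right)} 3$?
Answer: $312$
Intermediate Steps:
$u{\left(F \right)} = 11$ ($u{\left(F \right)} = 6 - \left(-1\right) 5 = 6 - -5 = 6 + 5 = 11$)
$W = 15$ ($W = 6 + 3 \cdot 3 = 6 + 9 = 15$)
$p{\left(B \right)} = 4 + B^{2}$
$p{\left(22 \right)} - \left(W 11 + u{\left(-2 \right)}\right) = \left(4 + 22^{2}\right) - \left(15 \cdot 11 + 11\right) = \left(4 + 484\right) - \left(165 + 11\right) = 488 - 176 = 312$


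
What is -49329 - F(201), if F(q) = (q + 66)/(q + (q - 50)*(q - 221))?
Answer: -139058184/2819 ≈ -49329.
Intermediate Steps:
F(q) = (66 + q)/(q + (-221 + q)*(-50 + q)) (F(q) = (66 + q)/(q + (-50 + q)*(-221 + q)) = (66 + q)/(q + (-221 + q)*(-50 + q)))
-49329 - F(201) = -49329 - (66 + 201)/(11050 + 201² - 270*201) = -49329 - 267/(11050 + 40401 - 54270) = -49329 - 267/(-2819) = -49329 - (-1)*267/2819 = -49329 - 1*(-267/2819) = -49329 + 267/2819 = -139058184/2819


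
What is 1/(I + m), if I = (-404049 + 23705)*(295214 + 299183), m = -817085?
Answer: -1/226076149653 ≈ -4.4233e-12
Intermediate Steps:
I = -226075332568 (I = -380344*594397 = -226075332568)
1/(I + m) = 1/(-226075332568 - 817085) = 1/(-226076149653) = -1/226076149653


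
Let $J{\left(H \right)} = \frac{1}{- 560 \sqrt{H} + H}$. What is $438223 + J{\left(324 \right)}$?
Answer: $\frac{4275303587}{9756} \approx 4.3822 \cdot 10^{5}$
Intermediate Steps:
$J{\left(H \right)} = \frac{1}{H - 560 \sqrt{H}}$
$438223 + J{\left(324 \right)} = 438223 + \frac{1}{324 - 560 \sqrt{324}} = 438223 + \frac{1}{324 - 10080} = 438223 + \frac{1}{-9756} = 438223 - \frac{1}{9756} = \frac{4275303587}{9756}$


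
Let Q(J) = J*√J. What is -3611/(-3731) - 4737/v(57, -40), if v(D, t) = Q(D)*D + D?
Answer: 1815961311/1875439384 - 4737*√57/185192 ≈ 0.77517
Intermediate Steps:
Q(J) = J^(3/2)
v(D, t) = D + D^(5/2) (v(D, t) = D^(3/2)*D + D = D^(5/2) + D = D + D^(5/2))
-3611/(-3731) - 4737/v(57, -40) = -3611/(-3731) - 4737/(57 + 57^(5/2)) = -3611*(-1/3731) - 4737/(57 + 3249*√57) = 3611/3731 - 4737/(57 + 3249*√57)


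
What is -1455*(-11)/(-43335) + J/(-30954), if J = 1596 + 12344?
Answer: -12216763/14904351 ≈ -0.81968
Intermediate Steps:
J = 13940
-1455*(-11)/(-43335) + J/(-30954) = -1455*(-11)/(-43335) + 13940/(-30954) = 16005*(-1/43335) + 13940*(-1/30954) = -1067/2889 - 6970/15477 = -12216763/14904351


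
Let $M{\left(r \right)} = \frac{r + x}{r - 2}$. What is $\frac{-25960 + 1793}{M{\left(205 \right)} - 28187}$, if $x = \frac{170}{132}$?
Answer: $\frac{46255638}{53947973} \approx 0.85741$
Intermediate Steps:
$x = \frac{85}{66}$ ($x = 170 \cdot \frac{1}{132} = \frac{85}{66} \approx 1.2879$)
$M{\left(r \right)} = \frac{\frac{85}{66} + r}{-2 + r}$ ($M{\left(r \right)} = \frac{r + \frac{85}{66}}{r - 2} = \frac{\frac{85}{66} + r}{-2 + r}$)
$\frac{-25960 + 1793}{M{\left(205 \right)} - 28187} = \frac{-25960 + 1793}{\frac{\frac{85}{66} + 205}{-2 + 205} - 28187} = - \frac{24167}{\frac{1}{203} \cdot \frac{13615}{66} - 28187} = - \frac{24167}{\frac{1945}{1914} - 28187} = - \frac{24167}{- \frac{53947973}{1914}} = \left(-24167\right) \left(- \frac{1914}{53947973}\right) = \frac{46255638}{53947973}$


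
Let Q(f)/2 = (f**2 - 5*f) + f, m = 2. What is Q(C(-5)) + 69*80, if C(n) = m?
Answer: 5512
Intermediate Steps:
C(n) = 2
Q(f) = -8*f + 2*f**2 (Q(f) = 2*((f**2 - 5*f) + f) = 2*(f**2 - 4*f) = -8*f + 2*f**2)
Q(C(-5)) + 69*80 = 2*2*(-4 + 2) + 69*80 = 2*2*(-2) + 5520 = -8 + 5520 = 5512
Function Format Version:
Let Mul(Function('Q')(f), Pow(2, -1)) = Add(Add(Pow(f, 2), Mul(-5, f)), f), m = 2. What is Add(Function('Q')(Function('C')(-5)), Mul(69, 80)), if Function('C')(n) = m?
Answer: 5512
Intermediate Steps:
Function('C')(n) = 2
Function('Q')(f) = Add(Mul(-8, f), Mul(2, Pow(f, 2))) (Function('Q')(f) = Mul(2, Add(Add(Pow(f, 2), Mul(-5, f)), f)) = Mul(2, Add(Pow(f, 2), Mul(-4, f))) = Add(Mul(-8, f), Mul(2, Pow(f, 2))))
Add(Function('Q')(Function('C')(-5)), Mul(69, 80)) = Add(Mul(2, 2, Add(-4, 2)), Mul(69, 80)) = Add(Mul(2, 2, -2), 5520) = Add(-8, 5520) = 5512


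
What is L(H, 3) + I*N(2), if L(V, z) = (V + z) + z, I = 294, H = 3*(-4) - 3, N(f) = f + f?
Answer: 1167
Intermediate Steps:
N(f) = 2*f
H = -15 (H = -12 - 3 = -15)
L(V, z) = V + 2*z
L(H, 3) + I*N(2) = (-15 + 2*3) + 294*(2*2) = (-15 + 6) + 294*4 = -9 + 1176 = 1167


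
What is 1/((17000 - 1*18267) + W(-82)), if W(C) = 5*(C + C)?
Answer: -1/2087 ≈ -0.00047916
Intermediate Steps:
W(C) = 10*C (W(C) = 5*(2*C) = 10*C)
1/((17000 - 1*18267) + W(-82)) = 1/((17000 - 1*18267) + 10*(-82)) = 1/((17000 - 18267) - 820) = 1/(-1267 - 820) = 1/(-2087) = -1/2087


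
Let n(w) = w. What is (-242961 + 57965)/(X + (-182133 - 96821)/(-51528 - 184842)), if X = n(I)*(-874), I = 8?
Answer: 21863752260/826210043 ≈ 26.463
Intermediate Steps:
X = -6992 (X = 8*(-874) = -6992)
(-242961 + 57965)/(X + (-182133 - 96821)/(-51528 - 184842)) = (-242961 + 57965)/(-6992 + (-182133 - 96821)/(-51528 - 184842)) = -184996/(-6992 - 278954/(-236370)) = -184996/(-6992 - 278954*(-1/236370)) = -184996/(-6992 + 139477/118185) = -184996/(-826210043/118185) = -184996*(-118185/826210043) = 21863752260/826210043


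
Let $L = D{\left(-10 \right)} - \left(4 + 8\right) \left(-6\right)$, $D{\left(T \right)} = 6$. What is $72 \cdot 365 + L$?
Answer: $26358$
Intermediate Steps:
$L = 78$ ($L = 6 - \left(4 + 8\right) \left(-6\right) = 6 - 12 \left(-6\right) = 6 - -72 = 6 + 72 = 78$)
$72 \cdot 365 + L = 72 \cdot 365 + 78 = 26280 + 78 = 26358$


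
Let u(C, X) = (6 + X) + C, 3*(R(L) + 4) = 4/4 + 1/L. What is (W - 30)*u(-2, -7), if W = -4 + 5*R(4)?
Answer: 623/4 ≈ 155.75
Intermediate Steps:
R(L) = -11/3 + 1/(3*L) (R(L) = -4 + (4/4 + 1/L)/3 = -4 + (4*(1/4) + 1/L)/3 = -4 + (1 + 1/L)/3 = -4 + (1/3 + 1/(3*L)) = -11/3 + 1/(3*L))
u(C, X) = 6 + C + X
W = -263/12 (W = -4 + 5*((1/3)*(1 - 11*4)/4) = -4 + 5*((1/3)*(1/4)*(1 - 44)) = -4 + 5*((1/3)*(1/4)*(-43)) = -4 + 5*(-43/12) = -4 - 215/12 = -263/12 ≈ -21.917)
(W - 30)*u(-2, -7) = (-263/12 - 30)*(6 - 2 - 7) = -623/12*(-3) = 623/4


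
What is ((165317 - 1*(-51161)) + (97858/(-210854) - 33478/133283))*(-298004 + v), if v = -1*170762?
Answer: -1425919618664477070510/14051626841 ≈ -1.0148e+11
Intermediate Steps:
v = -170762
((165317 - 1*(-51161)) + (97858/(-210854) - 33478/133283))*(-298004 + v) = ((165317 - 1*(-51161)) + (97858/(-210854) - 33478/133283))*(-298004 - 170762) = ((165317 + 51161) + (97858*(-1/210854) - 33478*1/133283))*(-468766) = (216478 + (-48929/105427 - 33478/133283))*(-468766) = (216478 - 10050889013/14051626841)*(-468766) = (3041858024396985/14051626841)*(-468766) = -1425919618664477070510/14051626841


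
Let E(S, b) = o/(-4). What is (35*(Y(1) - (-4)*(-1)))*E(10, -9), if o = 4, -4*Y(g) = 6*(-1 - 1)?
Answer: 35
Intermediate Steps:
Y(g) = 3 (Y(g) = -3*(-1 - 1)/2 = -3*(-2)/2 = -1/4*(-12) = 3)
E(S, b) = -1 (E(S, b) = 4/(-4) = 4*(-1/4) = -1)
(35*(Y(1) - (-4)*(-1)))*E(10, -9) = (35*(3 - (-4)*(-1)))*(-1) = (35*(3 - 1*4))*(-1) = (35*(3 - 4))*(-1) = (35*(-1))*(-1) = -35*(-1) = 35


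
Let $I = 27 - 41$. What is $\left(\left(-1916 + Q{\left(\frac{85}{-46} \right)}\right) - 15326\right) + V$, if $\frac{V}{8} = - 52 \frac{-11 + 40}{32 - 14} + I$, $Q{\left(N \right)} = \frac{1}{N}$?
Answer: $- \frac{13788944}{765} \approx -18025.0$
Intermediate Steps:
$I = -14$ ($I = 27 - 41 = -14$)
$V = - \frac{7040}{9}$ ($V = 8 \left(- 52 \frac{-11 + 40}{32 - 14} - 14\right) = 8 \left(- 52 \cdot \frac{29}{18} - 14\right) = 8 \left(- 52 \cdot 29 \cdot \frac{1}{18} - 14\right) = 8 \left(\left(-52\right) \frac{29}{18} - 14\right) = 8 \left(- \frac{754}{9} - 14\right) = 8 \left(- \frac{880}{9}\right) = - \frac{7040}{9} \approx -782.22$)
$\left(\left(-1916 + Q{\left(\frac{85}{-46} \right)}\right) - 15326\right) + V = \left(\left(-1916 + \frac{1}{85 \frac{1}{-46}}\right) - 15326\right) - \frac{7040}{9} = \left(\left(-1916 + \frac{1}{85 \left(- \frac{1}{46}\right)}\right) - 15326\right) - \frac{7040}{9} = \left(\left(-1916 + \frac{1}{- \frac{85}{46}}\right) - 15326\right) - \frac{7040}{9} = \left(\left(-1916 - \frac{46}{85}\right) - 15326\right) - \frac{7040}{9} = \left(- \frac{162906}{85} - 15326\right) - \frac{7040}{9} = - \frac{1465616}{85} - \frac{7040}{9} = - \frac{13788944}{765}$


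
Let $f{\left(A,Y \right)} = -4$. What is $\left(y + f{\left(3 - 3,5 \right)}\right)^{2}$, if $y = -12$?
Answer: $256$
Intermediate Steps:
$\left(y + f{\left(3 - 3,5 \right)}\right)^{2} = \left(-12 - 4\right)^{2} = \left(-16\right)^{2} = 256$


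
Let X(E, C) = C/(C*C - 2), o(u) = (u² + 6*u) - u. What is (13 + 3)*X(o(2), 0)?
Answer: 0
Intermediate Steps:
o(u) = u² + 5*u
X(E, C) = C/(-2 + C²) (X(E, C) = C/(C² - 2) = C/(-2 + C²))
(13 + 3)*X(o(2), 0) = (13 + 3)*(0/(-2 + 0²)) = 16*(0/(-2 + 0)) = 16*(0/(-2)) = 16*(0*(-½)) = 16*0 = 0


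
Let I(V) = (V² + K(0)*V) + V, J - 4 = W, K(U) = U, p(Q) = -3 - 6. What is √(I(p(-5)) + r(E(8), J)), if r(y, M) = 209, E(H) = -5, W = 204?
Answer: √281 ≈ 16.763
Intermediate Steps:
p(Q) = -9
J = 208 (J = 4 + 204 = 208)
I(V) = V + V² (I(V) = (V² + 0*V) + V = (V² + 0) + V = V² + V = V + V²)
√(I(p(-5)) + r(E(8), J)) = √(-9*(1 - 9) + 209) = √(-9*(-8) + 209) = √(72 + 209) = √281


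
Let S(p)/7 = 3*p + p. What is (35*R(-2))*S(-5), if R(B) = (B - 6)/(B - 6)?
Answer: -4900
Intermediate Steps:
S(p) = 28*p (S(p) = 7*(3*p + p) = 7*(4*p) = 28*p)
R(B) = 1 (R(B) = (-6 + B)/(-6 + B) = 1)
(35*R(-2))*S(-5) = (35*1)*(28*(-5)) = 35*(-140) = -4900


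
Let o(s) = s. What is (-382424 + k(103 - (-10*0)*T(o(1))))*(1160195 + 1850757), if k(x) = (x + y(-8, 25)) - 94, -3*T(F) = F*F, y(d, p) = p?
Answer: -1151357935280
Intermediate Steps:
T(F) = -F**2/3 (T(F) = -F*F/3 = -F**2/3)
k(x) = -69 + x (k(x) = (x + 25) - 94 = (25 + x) - 94 = -69 + x)
(-382424 + k(103 - (-10*0)*T(o(1))))*(1160195 + 1850757) = (-382424 + (-69 + (103 - (-10*0)*(-1/3*1**2))))*(1160195 + 1850757) = (-382424 + (-69 + (103 - 0*(-1/3*1))))*3010952 = (-382424 + (-69 + (103 - 0*(-1)/3)))*3010952 = (-382424 + (-69 + (103 - 1*0)))*3010952 = (-382424 + (-69 + (103 + 0)))*3010952 = (-382424 + (-69 + 103))*3010952 = (-382424 + 34)*3010952 = -382390*3010952 = -1151357935280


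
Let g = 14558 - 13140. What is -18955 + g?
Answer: -17537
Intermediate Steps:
g = 1418
-18955 + g = -18955 + 1418 = -17537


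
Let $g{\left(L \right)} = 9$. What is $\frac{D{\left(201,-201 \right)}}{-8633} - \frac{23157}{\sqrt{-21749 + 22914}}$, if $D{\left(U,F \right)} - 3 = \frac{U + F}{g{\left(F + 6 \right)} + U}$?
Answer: $- \frac{3}{8633} - \frac{23157 \sqrt{1165}}{1165} \approx -678.45$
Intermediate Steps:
$D{\left(U,F \right)} = 3 + \frac{F + U}{9 + U}$ ($D{\left(U,F \right)} = 3 + \frac{U + F}{9 + U} = 3 + \frac{F + U}{9 + U}$)
$\frac{D{\left(201,-201 \right)}}{-8633} - \frac{23157}{\sqrt{-21749 + 22914}} = \frac{\frac{1}{9 + 201} \left(27 - 201 + 4 \cdot 201\right)}{-8633} - \frac{23157}{\sqrt{-21749 + 22914}} = \frac{27 - 201 + 804}{210} \left(- \frac{1}{8633}\right) - \frac{23157}{\sqrt{1165}} = \frac{1}{210} \cdot 630 \left(- \frac{1}{8633}\right) - 23157 \frac{\sqrt{1165}}{1165} = 3 \left(- \frac{1}{8633}\right) - \frac{23157 \sqrt{1165}}{1165} = - \frac{3}{8633} - \frac{23157 \sqrt{1165}}{1165}$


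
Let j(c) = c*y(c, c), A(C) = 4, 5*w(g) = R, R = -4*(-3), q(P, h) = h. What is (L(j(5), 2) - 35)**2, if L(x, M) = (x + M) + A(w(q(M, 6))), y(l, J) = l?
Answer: 16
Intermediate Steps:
R = 12
w(g) = 12/5 (w(g) = (1/5)*12 = 12/5)
j(c) = c**2 (j(c) = c*c = c**2)
L(x, M) = 4 + M + x (L(x, M) = (x + M) + 4 = (M + x) + 4 = 4 + M + x)
(L(j(5), 2) - 35)**2 = ((4 + 2 + 5**2) - 35)**2 = ((4 + 2 + 25) - 35)**2 = (31 - 35)**2 = (-4)**2 = 16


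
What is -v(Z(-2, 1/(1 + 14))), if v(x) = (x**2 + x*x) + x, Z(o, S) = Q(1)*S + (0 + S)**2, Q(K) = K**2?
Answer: -4112/50625 ≈ -0.081225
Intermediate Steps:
Z(o, S) = S + S**2 (Z(o, S) = 1**2*S + (0 + S)**2 = 1*S + S**2 = S + S**2)
v(x) = x + 2*x**2 (v(x) = (x**2 + x**2) + x = 2*x**2 + x = x + 2*x**2)
-v(Z(-2, 1/(1 + 14))) = -(1 + 1/(1 + 14))/(1 + 14)*(1 + 2*((1 + 1/(1 + 14))/(1 + 14))) = -(1 + 1/15)/15*(1 + 2*((1 + 1/15)/15)) = -(1/15)*(16/15)*(1 + 2*((1/15)*(16/15))) = -16*(1 + 2*(16/225))/225 = -16*(1 + 32/225)/225 = -16*257/(225*225) = -1*4112/50625 = -4112/50625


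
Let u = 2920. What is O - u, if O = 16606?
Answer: 13686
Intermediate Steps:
O - u = 16606 - 1*2920 = 16606 - 2920 = 13686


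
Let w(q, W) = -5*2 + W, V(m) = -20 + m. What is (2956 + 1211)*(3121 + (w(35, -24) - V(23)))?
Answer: 12851028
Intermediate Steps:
w(q, W) = -10 + W
(2956 + 1211)*(3121 + (w(35, -24) - V(23))) = (2956 + 1211)*(3121 + ((-10 - 24) - (-20 + 23))) = 4167*(3121 + (-34 - 1*3)) = 4167*(3121 + (-34 - 3)) = 4167*(3121 - 37) = 4167*3084 = 12851028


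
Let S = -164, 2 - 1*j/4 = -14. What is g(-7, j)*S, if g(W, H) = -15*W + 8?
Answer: -18532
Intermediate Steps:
j = 64 (j = 8 - 4*(-14) = 8 + 56 = 64)
g(W, H) = 8 - 15*W
g(-7, j)*S = (8 - 15*(-7))*(-164) = (8 + 105)*(-164) = 113*(-164) = -18532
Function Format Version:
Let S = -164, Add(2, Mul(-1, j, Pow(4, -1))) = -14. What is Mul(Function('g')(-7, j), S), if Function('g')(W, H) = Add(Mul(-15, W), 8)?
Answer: -18532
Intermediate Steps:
j = 64 (j = Add(8, Mul(-4, -14)) = Add(8, 56) = 64)
Function('g')(W, H) = Add(8, Mul(-15, W))
Mul(Function('g')(-7, j), S) = Mul(Add(8, Mul(-15, -7)), -164) = Mul(Add(8, 105), -164) = Mul(113, -164) = -18532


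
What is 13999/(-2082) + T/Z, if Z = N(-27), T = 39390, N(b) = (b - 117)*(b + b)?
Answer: -745729/449712 ≈ -1.6582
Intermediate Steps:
N(b) = 2*b*(-117 + b) (N(b) = (-117 + b)*(2*b) = 2*b*(-117 + b))
Z = 7776 (Z = 2*(-27)*(-117 - 27) = 2*(-27)*(-144) = 7776)
13999/(-2082) + T/Z = 13999/(-2082) + 39390/7776 = 13999*(-1/2082) + 39390*(1/7776) = -13999/2082 + 6565/1296 = -745729/449712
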